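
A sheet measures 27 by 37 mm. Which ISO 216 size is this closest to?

Aspect ratio 37/27 ≈ 1.370 (ISO target is √2 ≈ 1.414).
In the A-series (A0 area = 1 m²): A10 = 26 × 37 mm.
Off by 1 mm total — nearest standard size.

A10 (26 × 37 mm)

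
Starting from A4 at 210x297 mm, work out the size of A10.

A5: ⌊297/2⌋ × 210 = 148 × 210 mm
A6: ⌊210/2⌋ × 148 = 105 × 148 mm
A7: ⌊148/2⌋ × 105 = 74 × 105 mm
A8: ⌊105/2⌋ × 74 = 52 × 74 mm
A9: ⌊74/2⌋ × 52 = 37 × 52 mm
A10: ⌊52/2⌋ × 37 = 26 × 37 mm

26 × 37 mm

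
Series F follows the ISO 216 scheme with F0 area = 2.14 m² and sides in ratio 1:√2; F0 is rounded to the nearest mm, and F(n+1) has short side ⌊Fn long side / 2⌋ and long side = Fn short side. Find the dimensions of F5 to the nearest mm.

217 × 307 mm

Let F0's short side be w mm. w · w√2 = 2.14 m² = 2,140,000 mm², so w ≈ 1230.1 mm and w√2 ≈ 1739.7 mm → F0 = 1230 × 1740 mm.
F1: ⌊1740/2⌋ × 1230 = 870 × 1230 mm
F2: ⌊1230/2⌋ × 870 = 615 × 870 mm
F3: ⌊870/2⌋ × 615 = 435 × 615 mm
F4: ⌊615/2⌋ × 435 = 307 × 435 mm
F5: ⌊435/2⌋ × 307 = 217 × 307 mm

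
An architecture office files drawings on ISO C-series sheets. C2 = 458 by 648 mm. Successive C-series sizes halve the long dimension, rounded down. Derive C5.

C3: ⌊648/2⌋ × 458 = 324 × 458 mm
C4: ⌊458/2⌋ × 324 = 229 × 324 mm
C5: ⌊324/2⌋ × 229 = 162 × 229 mm

162 × 229 mm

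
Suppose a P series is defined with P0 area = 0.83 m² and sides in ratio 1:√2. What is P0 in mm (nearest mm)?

766 × 1083 mm

Let the short side be w mm. Then w · w√2 = 0.83 m² = 830,000 mm².
w² = 830,000/√2, so w ≈ 766.1 mm; long side = w√2 ≈ 1083.4 mm.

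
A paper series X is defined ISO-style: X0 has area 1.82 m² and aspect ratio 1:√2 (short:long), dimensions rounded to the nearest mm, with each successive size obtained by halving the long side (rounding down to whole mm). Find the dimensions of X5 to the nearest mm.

Let X0's short side be w mm. w · w√2 = 1.82 m² = 1,820,000 mm², so w ≈ 1134.4 mm and w√2 ≈ 1604.3 mm → X0 = 1134 × 1604 mm.
X1: ⌊1604/2⌋ × 1134 = 802 × 1134 mm
X2: ⌊1134/2⌋ × 802 = 567 × 802 mm
X3: ⌊802/2⌋ × 567 = 401 × 567 mm
X4: ⌊567/2⌋ × 401 = 283 × 401 mm
X5: ⌊401/2⌋ × 283 = 200 × 283 mm

200 × 283 mm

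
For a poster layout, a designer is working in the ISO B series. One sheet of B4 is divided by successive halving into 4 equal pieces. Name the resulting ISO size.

B6

4 = 2^2, so 2 halving steps.
B4 → B5 → … → B6 after 2 steps.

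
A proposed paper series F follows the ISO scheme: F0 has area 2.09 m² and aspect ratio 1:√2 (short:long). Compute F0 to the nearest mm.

1216 × 1719 mm

Let the short side be w mm. Then w · w√2 = 2.09 m² = 2,090,000 mm².
w² = 2,090,000/√2, so w ≈ 1215.7 mm; long side = w√2 ≈ 1719.2 mm.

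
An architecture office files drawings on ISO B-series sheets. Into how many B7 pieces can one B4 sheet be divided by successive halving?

Each ISO step halves the sheet: 1 × B4 → 2 × B5 → 4 × B6 → 8 × B7
From B4 to B7 is 3 halving steps: 2^3 = 8.

8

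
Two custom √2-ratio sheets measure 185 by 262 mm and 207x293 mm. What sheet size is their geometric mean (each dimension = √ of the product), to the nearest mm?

Short side: √(185 · 207) = √38295 ≈ 195.7 → 196 mm
Long side: √(262 · 293) = √76766 ≈ 277.1 → 277 mm

196 × 277 mm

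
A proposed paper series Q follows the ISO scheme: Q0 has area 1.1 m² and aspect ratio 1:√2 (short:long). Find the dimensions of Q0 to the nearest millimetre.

Let the short side be w mm. Then w · w√2 = 1.1 m² = 1,100,000 mm².
w² = 1,100,000/√2, so w ≈ 881.9 mm; long side = w√2 ≈ 1247.3 mm.

882 × 1247 mm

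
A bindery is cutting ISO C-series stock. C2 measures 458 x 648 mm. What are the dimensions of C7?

81 × 114 mm

C3: ⌊648/2⌋ × 458 = 324 × 458 mm
C4: ⌊458/2⌋ × 324 = 229 × 324 mm
C5: ⌊324/2⌋ × 229 = 162 × 229 mm
C6: ⌊229/2⌋ × 162 = 114 × 162 mm
C7: ⌊162/2⌋ × 114 = 81 × 114 mm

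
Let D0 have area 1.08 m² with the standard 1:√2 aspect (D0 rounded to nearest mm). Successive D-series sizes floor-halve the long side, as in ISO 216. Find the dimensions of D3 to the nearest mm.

309 × 437 mm

Let D0's short side be w mm. w · w√2 = 1.08 m² = 1,080,000 mm², so w ≈ 873.9 mm and w√2 ≈ 1235.9 mm → D0 = 874 × 1236 mm.
D1: ⌊1236/2⌋ × 874 = 618 × 874 mm
D2: ⌊874/2⌋ × 618 = 437 × 618 mm
D3: ⌊618/2⌋ × 437 = 309 × 437 mm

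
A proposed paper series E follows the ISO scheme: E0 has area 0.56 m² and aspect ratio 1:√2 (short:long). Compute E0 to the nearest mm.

629 × 890 mm

Let the short side be w mm. Then w · w√2 = 0.56 m² = 560,000 mm².
w² = 560,000/√2, so w ≈ 629.3 mm; long side = w√2 ≈ 889.9 mm.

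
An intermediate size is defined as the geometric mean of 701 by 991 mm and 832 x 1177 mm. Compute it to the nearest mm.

Short side: √(701 · 832) = √583232 ≈ 763.7 → 764 mm
Long side: √(991 · 1177) = √1166407 ≈ 1080.0 → 1080 mm

764 × 1080 mm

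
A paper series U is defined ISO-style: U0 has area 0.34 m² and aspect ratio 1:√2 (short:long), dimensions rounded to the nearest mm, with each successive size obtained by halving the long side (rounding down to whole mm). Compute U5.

Let U0's short side be w mm. w · w√2 = 0.34 m² = 340,000 mm², so w ≈ 490.3 mm and w√2 ≈ 693.4 mm → U0 = 490 × 693 mm.
U1: ⌊693/2⌋ × 490 = 346 × 490 mm
U2: ⌊490/2⌋ × 346 = 245 × 346 mm
U3: ⌊346/2⌋ × 245 = 173 × 245 mm
U4: ⌊245/2⌋ × 173 = 122 × 173 mm
U5: ⌊173/2⌋ × 122 = 86 × 122 mm

86 × 122 mm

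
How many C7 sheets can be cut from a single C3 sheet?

Each ISO step halves the sheet: 1 × C3 → 2 × C4 → 4 × C5 → 8 × C6 → …
From C3 to C7 is 4 halving steps: 2^4 = 16.

16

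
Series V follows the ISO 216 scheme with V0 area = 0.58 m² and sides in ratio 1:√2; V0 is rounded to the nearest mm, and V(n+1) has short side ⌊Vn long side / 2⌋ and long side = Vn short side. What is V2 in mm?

320 × 453 mm

Let V0's short side be w mm. w · w√2 = 0.58 m² = 580,000 mm², so w ≈ 640.4 mm and w√2 ≈ 905.7 mm → V0 = 640 × 906 mm.
V1: ⌊906/2⌋ × 640 = 453 × 640 mm
V2: ⌊640/2⌋ × 453 = 320 × 453 mm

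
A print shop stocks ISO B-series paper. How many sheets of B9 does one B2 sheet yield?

B2 = 500 × 707 mm; B9 = 44 × 62 mm.
Each halving step doubles the count; 7 steps from B2 to B9.
2^7 = 128.

128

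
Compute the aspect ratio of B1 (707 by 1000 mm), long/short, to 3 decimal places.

1.414

1000 / 707 = 1.414
Matches √2 ≈ 1.414 — the ISO 216 defining ratio.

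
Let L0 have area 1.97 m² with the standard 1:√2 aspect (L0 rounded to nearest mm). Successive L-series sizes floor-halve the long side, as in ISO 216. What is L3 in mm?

Let L0's short side be w mm. w · w√2 = 1.97 m² = 1,970,000 mm², so w ≈ 1180.3 mm and w√2 ≈ 1669.1 mm → L0 = 1180 × 1669 mm.
L1: ⌊1669/2⌋ × 1180 = 834 × 1180 mm
L2: ⌊1180/2⌋ × 834 = 590 × 834 mm
L3: ⌊834/2⌋ × 590 = 417 × 590 mm

417 × 590 mm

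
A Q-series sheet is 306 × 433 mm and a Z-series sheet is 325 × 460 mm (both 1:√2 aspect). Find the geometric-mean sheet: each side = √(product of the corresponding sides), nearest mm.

Short side: √(306 · 325) = √99450 ≈ 315.4 → 315 mm
Long side: √(433 · 460) = √199180 ≈ 446.3 → 446 mm

315 × 446 mm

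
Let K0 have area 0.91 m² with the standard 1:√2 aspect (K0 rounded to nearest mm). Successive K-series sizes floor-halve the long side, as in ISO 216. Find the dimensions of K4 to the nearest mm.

Let K0's short side be w mm. w · w√2 = 0.91 m² = 910,000 mm², so w ≈ 802.2 mm and w√2 ≈ 1134.4 mm → K0 = 802 × 1134 mm.
K1: ⌊1134/2⌋ × 802 = 567 × 802 mm
K2: ⌊802/2⌋ × 567 = 401 × 567 mm
K3: ⌊567/2⌋ × 401 = 283 × 401 mm
K4: ⌊401/2⌋ × 283 = 200 × 283 mm

200 × 283 mm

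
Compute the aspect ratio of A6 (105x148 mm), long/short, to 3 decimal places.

1.410

148 / 105 = 1.410
ISO 216 targets √2 ≈ 1.414; the -0.005 deviation is from mm rounding.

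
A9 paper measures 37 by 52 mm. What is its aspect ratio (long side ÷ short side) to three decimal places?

1.405

52 / 37 = 1.405
ISO 216 targets √2 ≈ 1.414; the -0.009 deviation is from mm rounding.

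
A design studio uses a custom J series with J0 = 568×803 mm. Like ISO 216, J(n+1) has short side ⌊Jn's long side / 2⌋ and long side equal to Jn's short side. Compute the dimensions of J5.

J1: ⌊803/2⌋ × 568 = 401 × 568 mm
J2: ⌊568/2⌋ × 401 = 284 × 401 mm
J3: ⌊401/2⌋ × 284 = 200 × 284 mm
J4: ⌊284/2⌋ × 200 = 142 × 200 mm
J5: ⌊200/2⌋ × 142 = 100 × 142 mm

100 × 142 mm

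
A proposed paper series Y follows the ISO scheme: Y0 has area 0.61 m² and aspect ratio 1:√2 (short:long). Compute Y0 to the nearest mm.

657 × 929 mm

Let the short side be w mm. Then w · w√2 = 0.61 m² = 610,000 mm².
w² = 610,000/√2, so w ≈ 656.8 mm; long side = w√2 ≈ 928.8 mm.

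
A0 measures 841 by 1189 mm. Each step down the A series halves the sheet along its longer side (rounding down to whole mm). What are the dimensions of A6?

A1: ⌊1189/2⌋ × 841 = 594 × 841 mm
A2: ⌊841/2⌋ × 594 = 420 × 594 mm
A3: ⌊594/2⌋ × 420 = 297 × 420 mm
A4: ⌊420/2⌋ × 297 = 210 × 297 mm
A5: ⌊297/2⌋ × 210 = 148 × 210 mm
A6: ⌊210/2⌋ × 148 = 105 × 148 mm

105 × 148 mm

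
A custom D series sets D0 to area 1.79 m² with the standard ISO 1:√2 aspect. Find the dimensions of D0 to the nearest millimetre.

1125 × 1591 mm

Let the short side be w mm. Then w · w√2 = 1.79 m² = 1,790,000 mm².
w² = 1,790,000/√2, so w ≈ 1125.0 mm; long side = w√2 ≈ 1591.1 mm.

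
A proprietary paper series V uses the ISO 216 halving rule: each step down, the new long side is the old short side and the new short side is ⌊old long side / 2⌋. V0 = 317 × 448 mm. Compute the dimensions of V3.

112 × 158 mm

V1 = 224 × 317 mm (from V0 by 1 halving).
V2: ⌊317/2⌋ × 224 = 158 × 224 mm
V3: ⌊224/2⌋ × 158 = 112 × 158 mm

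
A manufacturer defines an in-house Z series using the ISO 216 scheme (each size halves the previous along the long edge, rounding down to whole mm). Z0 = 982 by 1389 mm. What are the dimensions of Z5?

173 × 245 mm

Z1: ⌊1389/2⌋ × 982 = 694 × 982 mm
Z2: ⌊982/2⌋ × 694 = 491 × 694 mm
Z3: ⌊694/2⌋ × 491 = 347 × 491 mm
Z4: ⌊491/2⌋ × 347 = 245 × 347 mm
Z5: ⌊347/2⌋ × 245 = 173 × 245 mm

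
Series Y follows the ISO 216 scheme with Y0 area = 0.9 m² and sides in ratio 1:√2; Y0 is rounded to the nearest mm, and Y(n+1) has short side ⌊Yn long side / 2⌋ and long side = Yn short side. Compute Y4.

Let Y0's short side be w mm. w · w√2 = 0.9 m² = 900,000 mm², so w ≈ 797.7 mm and w√2 ≈ 1128.2 mm → Y0 = 798 × 1128 mm.
Y1: ⌊1128/2⌋ × 798 = 564 × 798 mm
Y2: ⌊798/2⌋ × 564 = 399 × 564 mm
Y3: ⌊564/2⌋ × 399 = 282 × 399 mm
Y4: ⌊399/2⌋ × 282 = 199 × 282 mm

199 × 282 mm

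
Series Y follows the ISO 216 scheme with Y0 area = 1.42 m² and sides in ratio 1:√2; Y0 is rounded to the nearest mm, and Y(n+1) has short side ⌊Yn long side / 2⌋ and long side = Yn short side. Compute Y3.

Let Y0's short side be w mm. w · w√2 = 1.42 m² = 1,420,000 mm², so w ≈ 1002.0 mm and w√2 ≈ 1417.1 mm → Y0 = 1002 × 1417 mm.
Y1: ⌊1417/2⌋ × 1002 = 708 × 1002 mm
Y2: ⌊1002/2⌋ × 708 = 501 × 708 mm
Y3: ⌊708/2⌋ × 501 = 354 × 501 mm

354 × 501 mm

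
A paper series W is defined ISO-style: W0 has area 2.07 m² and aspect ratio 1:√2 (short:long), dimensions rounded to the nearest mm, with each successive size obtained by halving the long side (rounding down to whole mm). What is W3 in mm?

Let W0's short side be w mm. w · w√2 = 2.07 m² = 2,070,000 mm², so w ≈ 1209.8 mm and w√2 ≈ 1711.0 mm → W0 = 1210 × 1711 mm.
W1: ⌊1711/2⌋ × 1210 = 855 × 1210 mm
W2: ⌊1210/2⌋ × 855 = 605 × 855 mm
W3: ⌊855/2⌋ × 605 = 427 × 605 mm

427 × 605 mm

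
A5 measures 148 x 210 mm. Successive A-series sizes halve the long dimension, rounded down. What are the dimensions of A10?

A6: ⌊210/2⌋ × 148 = 105 × 148 mm
A7: ⌊148/2⌋ × 105 = 74 × 105 mm
A8: ⌊105/2⌋ × 74 = 52 × 74 mm
A9: ⌊74/2⌋ × 52 = 37 × 52 mm
A10: ⌊52/2⌋ × 37 = 26 × 37 mm

26 × 37 mm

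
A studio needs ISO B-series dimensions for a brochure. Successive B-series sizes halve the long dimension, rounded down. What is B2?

B0 = 1000 × 1414 mm (B0 has a 1000 mm short side, aspect 1:√2).
B1: ⌊1414/2⌋ × 1000 = 707 × 1000 mm
B2: ⌊1000/2⌋ × 707 = 500 × 707 mm

500 × 707 mm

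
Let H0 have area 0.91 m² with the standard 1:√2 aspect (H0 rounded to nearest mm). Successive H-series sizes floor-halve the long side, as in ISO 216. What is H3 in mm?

Let H0's short side be w mm. w · w√2 = 0.91 m² = 910,000 mm², so w ≈ 802.2 mm and w√2 ≈ 1134.4 mm → H0 = 802 × 1134 mm.
H1: ⌊1134/2⌋ × 802 = 567 × 802 mm
H2: ⌊802/2⌋ × 567 = 401 × 567 mm
H3: ⌊567/2⌋ × 401 = 283 × 401 mm

283 × 401 mm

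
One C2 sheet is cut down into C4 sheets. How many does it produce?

4

C2 = 458 × 648 mm; C4 = 229 × 324 mm.
Each halving step doubles the count; 2 steps from C2 to C4.
2^2 = 4.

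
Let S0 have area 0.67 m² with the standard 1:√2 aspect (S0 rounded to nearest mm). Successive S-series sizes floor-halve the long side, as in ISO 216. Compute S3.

Let S0's short side be w mm. w · w√2 = 0.67 m² = 670,000 mm², so w ≈ 688.3 mm and w√2 ≈ 973.4 mm → S0 = 688 × 973 mm.
S1: ⌊973/2⌋ × 688 = 486 × 688 mm
S2: ⌊688/2⌋ × 486 = 344 × 486 mm
S3: ⌊486/2⌋ × 344 = 243 × 344 mm

243 × 344 mm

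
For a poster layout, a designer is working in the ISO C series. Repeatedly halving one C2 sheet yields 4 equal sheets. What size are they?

4 = 2^2, so 2 halving steps.
C2 → C3 → … → C4 after 2 steps.

C4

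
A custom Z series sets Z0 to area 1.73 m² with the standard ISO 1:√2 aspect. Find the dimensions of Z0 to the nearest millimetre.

Let the short side be w mm. Then w · w√2 = 1.73 m² = 1,730,000 mm².
w² = 1,730,000/√2, so w ≈ 1106.0 mm; long side = w√2 ≈ 1564.2 mm.

1106 × 1564 mm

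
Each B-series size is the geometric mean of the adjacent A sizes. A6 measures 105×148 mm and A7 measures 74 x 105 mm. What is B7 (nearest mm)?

88 × 125 mm

Short side: √(105 · 74) = √7770 ≈ 88.1 → 88 mm
Long side: √(148 · 105) = √15540 ≈ 124.7 → 125 mm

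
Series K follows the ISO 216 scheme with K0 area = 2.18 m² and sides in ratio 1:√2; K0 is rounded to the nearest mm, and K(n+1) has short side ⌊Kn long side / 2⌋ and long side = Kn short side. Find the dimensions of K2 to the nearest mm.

Let K0's short side be w mm. w · w√2 = 2.18 m² = 2,180,000 mm², so w ≈ 1241.6 mm and w√2 ≈ 1755.8 mm → K0 = 1242 × 1756 mm.
K1: ⌊1756/2⌋ × 1242 = 878 × 1242 mm
K2: ⌊1242/2⌋ × 878 = 621 × 878 mm

621 × 878 mm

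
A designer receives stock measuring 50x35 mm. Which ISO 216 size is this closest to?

Aspect ratio 50/35 ≈ 1.429 — close to the ISO √2 ≈ 1.414.
In the A-series (A0 area = 1 m²): A9 = 37 × 52 mm.
Off by 4 mm total — nearest standard size.

A9 (37 × 52 mm)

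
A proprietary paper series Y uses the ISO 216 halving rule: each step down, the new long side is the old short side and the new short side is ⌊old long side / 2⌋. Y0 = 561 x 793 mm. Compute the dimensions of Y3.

198 × 280 mm

Y1: ⌊793/2⌋ × 561 = 396 × 561 mm
Y2: ⌊561/2⌋ × 396 = 280 × 396 mm
Y3: ⌊396/2⌋ × 280 = 198 × 280 mm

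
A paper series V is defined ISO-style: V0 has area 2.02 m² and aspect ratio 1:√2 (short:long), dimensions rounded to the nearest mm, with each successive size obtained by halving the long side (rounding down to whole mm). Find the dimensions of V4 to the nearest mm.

Let V0's short side be w mm. w · w√2 = 2.02 m² = 2,020,000 mm², so w ≈ 1195.1 mm and w√2 ≈ 1690.2 mm → V0 = 1195 × 1690 mm.
V1: ⌊1690/2⌋ × 1195 = 845 × 1195 mm
V2: ⌊1195/2⌋ × 845 = 597 × 845 mm
V3: ⌊845/2⌋ × 597 = 422 × 597 mm
V4: ⌊597/2⌋ × 422 = 298 × 422 mm

298 × 422 mm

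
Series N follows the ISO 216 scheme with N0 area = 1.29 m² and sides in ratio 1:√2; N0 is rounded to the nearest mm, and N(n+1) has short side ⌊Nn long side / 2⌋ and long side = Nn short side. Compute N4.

Let N0's short side be w mm. w · w√2 = 1.29 m² = 1,290,000 mm², so w ≈ 955.1 mm and w√2 ≈ 1350.7 mm → N0 = 955 × 1351 mm.
N1: ⌊1351/2⌋ × 955 = 675 × 955 mm
N2: ⌊955/2⌋ × 675 = 477 × 675 mm
N3: ⌊675/2⌋ × 477 = 337 × 477 mm
N4: ⌊477/2⌋ × 337 = 238 × 337 mm

238 × 337 mm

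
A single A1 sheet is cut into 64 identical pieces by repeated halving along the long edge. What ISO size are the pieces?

64 = 2^6, so 6 halving steps.
A1 → A2 → … → A7 after 6 steps.

A7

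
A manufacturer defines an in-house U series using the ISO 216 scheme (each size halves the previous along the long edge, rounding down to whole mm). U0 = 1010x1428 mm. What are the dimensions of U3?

U1 = 714 × 1010 mm (from U0 by 1 halving).
U2: ⌊1010/2⌋ × 714 = 505 × 714 mm
U3: ⌊714/2⌋ × 505 = 357 × 505 mm

357 × 505 mm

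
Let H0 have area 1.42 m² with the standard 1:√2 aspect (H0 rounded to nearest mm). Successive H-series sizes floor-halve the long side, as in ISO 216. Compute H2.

501 × 708 mm

Let H0's short side be w mm. w · w√2 = 1.42 m² = 1,420,000 mm², so w ≈ 1002.0 mm and w√2 ≈ 1417.1 mm → H0 = 1002 × 1417 mm.
H1: ⌊1417/2⌋ × 1002 = 708 × 1002 mm
H2: ⌊1002/2⌋ × 708 = 501 × 708 mm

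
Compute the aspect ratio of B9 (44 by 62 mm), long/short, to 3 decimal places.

62 / 44 = 1.409
ISO 216 targets √2 ≈ 1.414; the -0.005 deviation is from mm rounding.

1.409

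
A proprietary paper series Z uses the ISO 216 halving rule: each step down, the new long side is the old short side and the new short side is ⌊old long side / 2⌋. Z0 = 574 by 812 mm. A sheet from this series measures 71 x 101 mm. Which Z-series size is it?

Z6

Z0: 574 × 812 mm
Z1: 406 × 574 mm
Z2: 287 × 406 mm
Z3: 203 × 287 mm
Z4: 143 × 203 mm
Z5: 101 × 143 mm
Z6: 71 × 101 mm
Z7: 50 × 71 mm
→ matches Z6.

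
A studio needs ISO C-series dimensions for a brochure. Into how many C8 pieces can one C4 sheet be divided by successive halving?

16

C4 = 229 × 324 mm; C8 = 57 × 81 mm.
Each halving step doubles the count; 4 steps from C4 to C8.
2^4 = 16.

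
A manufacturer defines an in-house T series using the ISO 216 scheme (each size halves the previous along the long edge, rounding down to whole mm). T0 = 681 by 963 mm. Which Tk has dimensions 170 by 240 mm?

T4

T0: 681 × 963 mm
T1: 481 × 681 mm
T2: 340 × 481 mm
T3: 240 × 340 mm
T4: 170 × 240 mm
T5: 120 × 170 mm
→ matches T4.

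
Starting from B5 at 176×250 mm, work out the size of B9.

B6: ⌊250/2⌋ × 176 = 125 × 176 mm
B7: ⌊176/2⌋ × 125 = 88 × 125 mm
B8: ⌊125/2⌋ × 88 = 62 × 88 mm
B9: ⌊88/2⌋ × 62 = 44 × 62 mm

44 × 62 mm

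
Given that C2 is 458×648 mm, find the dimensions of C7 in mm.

C3: ⌊648/2⌋ × 458 = 324 × 458 mm
C4: ⌊458/2⌋ × 324 = 229 × 324 mm
C5: ⌊324/2⌋ × 229 = 162 × 229 mm
C6: ⌊229/2⌋ × 162 = 114 × 162 mm
C7: ⌊162/2⌋ × 114 = 81 × 114 mm

81 × 114 mm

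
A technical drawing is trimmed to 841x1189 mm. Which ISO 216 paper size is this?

Aspect ratio 1189/841 ≈ 1.414 — close to the ISO √2 ≈ 1.414.
In the A-series (A0 area = 1 m²): A0 = 841 × 1189 mm.

A0 (841 × 1189 mm)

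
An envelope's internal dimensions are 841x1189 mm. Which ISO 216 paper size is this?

A0 (841 × 1189 mm)

Aspect ratio 1189/841 ≈ 1.414 — close to the ISO √2 ≈ 1.414.
In the A-series (A0 area = 1 m²): A0 = 841 × 1189 mm.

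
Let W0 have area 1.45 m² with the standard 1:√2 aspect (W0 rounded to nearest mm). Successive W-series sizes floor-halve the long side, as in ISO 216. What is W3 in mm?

Let W0's short side be w mm. w · w√2 = 1.45 m² = 1,450,000 mm², so w ≈ 1012.6 mm and w√2 ≈ 1432.0 mm → W0 = 1013 × 1432 mm.
W1: ⌊1432/2⌋ × 1013 = 716 × 1013 mm
W2: ⌊1013/2⌋ × 716 = 506 × 716 mm
W3: ⌊716/2⌋ × 506 = 358 × 506 mm

358 × 506 mm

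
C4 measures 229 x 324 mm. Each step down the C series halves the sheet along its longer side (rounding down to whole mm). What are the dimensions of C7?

C5: ⌊324/2⌋ × 229 = 162 × 229 mm
C6: ⌊229/2⌋ × 162 = 114 × 162 mm
C7: ⌊162/2⌋ × 114 = 81 × 114 mm

81 × 114 mm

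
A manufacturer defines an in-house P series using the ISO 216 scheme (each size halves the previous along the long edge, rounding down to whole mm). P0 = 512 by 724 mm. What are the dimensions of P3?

P1 = 362 × 512 mm (from P0 by 1 halving).
P2: ⌊512/2⌋ × 362 = 256 × 362 mm
P3: ⌊362/2⌋ × 256 = 181 × 256 mm

181 × 256 mm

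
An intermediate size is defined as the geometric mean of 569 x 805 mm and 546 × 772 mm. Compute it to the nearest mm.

Short side: √(569 · 546) = √310674 ≈ 557.4 → 557 mm
Long side: √(805 · 772) = √621460 ≈ 788.3 → 788 mm

557 × 788 mm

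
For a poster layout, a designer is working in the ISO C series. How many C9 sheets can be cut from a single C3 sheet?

64

C3 = 324 × 458 mm; C9 = 40 × 57 mm.
Each halving step doubles the count; 6 steps from C3 to C9.
2^6 = 64.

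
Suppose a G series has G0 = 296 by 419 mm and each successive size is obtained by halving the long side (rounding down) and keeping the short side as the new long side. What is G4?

G1: ⌊419/2⌋ × 296 = 209 × 296 mm
G2: ⌊296/2⌋ × 209 = 148 × 209 mm
G3: ⌊209/2⌋ × 148 = 104 × 148 mm
G4: ⌊148/2⌋ × 104 = 74 × 104 mm

74 × 104 mm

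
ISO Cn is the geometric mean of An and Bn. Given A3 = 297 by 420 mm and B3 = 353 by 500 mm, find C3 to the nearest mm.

Short side: √(297 · 353) = √104841 ≈ 323.8 → 324 mm
Long side: √(420 · 500) = √210000 ≈ 458.3 → 458 mm

324 × 458 mm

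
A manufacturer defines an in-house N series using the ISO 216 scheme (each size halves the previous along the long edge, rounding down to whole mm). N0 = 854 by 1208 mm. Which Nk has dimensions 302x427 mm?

N0: 854 × 1208 mm
N1: 604 × 854 mm
N2: 427 × 604 mm
N3: 302 × 427 mm
N4: 213 × 302 mm
→ matches N3.

N3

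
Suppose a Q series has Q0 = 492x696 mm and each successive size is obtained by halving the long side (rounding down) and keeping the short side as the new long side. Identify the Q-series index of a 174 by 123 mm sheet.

Q4

Q0: 492 × 696 mm
Q1: 348 × 492 mm
Q2: 246 × 348 mm
Q3: 174 × 246 mm
Q4: 123 × 174 mm
Q5: 87 × 123 mm
→ matches Q4.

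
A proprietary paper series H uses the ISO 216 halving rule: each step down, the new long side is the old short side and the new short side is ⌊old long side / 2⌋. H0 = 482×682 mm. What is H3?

H1: ⌊682/2⌋ × 482 = 341 × 482 mm
H2: ⌊482/2⌋ × 341 = 241 × 341 mm
H3: ⌊341/2⌋ × 241 = 170 × 241 mm

170 × 241 mm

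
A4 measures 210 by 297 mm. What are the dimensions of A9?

A5: ⌊297/2⌋ × 210 = 148 × 210 mm
A6: ⌊210/2⌋ × 148 = 105 × 148 mm
A7: ⌊148/2⌋ × 105 = 74 × 105 mm
A8: ⌊105/2⌋ × 74 = 52 × 74 mm
A9: ⌊74/2⌋ × 52 = 37 × 52 mm

37 × 52 mm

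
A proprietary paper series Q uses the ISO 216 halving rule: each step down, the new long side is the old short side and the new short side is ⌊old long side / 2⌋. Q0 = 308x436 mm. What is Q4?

77 × 109 mm

Q1 = 218 × 308 mm (from Q0 by 1 halving).
Q2: ⌊308/2⌋ × 218 = 154 × 218 mm
Q3: ⌊218/2⌋ × 154 = 109 × 154 mm
Q4: ⌊154/2⌋ × 109 = 77 × 109 mm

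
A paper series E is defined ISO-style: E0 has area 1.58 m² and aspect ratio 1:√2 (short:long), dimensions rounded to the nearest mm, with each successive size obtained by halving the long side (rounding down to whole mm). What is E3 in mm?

Let E0's short side be w mm. w · w√2 = 1.58 m² = 1,580,000 mm², so w ≈ 1057.0 mm and w√2 ≈ 1494.8 mm → E0 = 1057 × 1495 mm.
E1: ⌊1495/2⌋ × 1057 = 747 × 1057 mm
E2: ⌊1057/2⌋ × 747 = 528 × 747 mm
E3: ⌊747/2⌋ × 528 = 373 × 528 mm

373 × 528 mm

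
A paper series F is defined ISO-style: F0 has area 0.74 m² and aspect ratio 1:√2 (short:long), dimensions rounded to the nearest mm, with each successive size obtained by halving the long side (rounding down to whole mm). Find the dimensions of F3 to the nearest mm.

Let F0's short side be w mm. w · w√2 = 0.74 m² = 740,000 mm², so w ≈ 723.4 mm and w√2 ≈ 1023.0 mm → F0 = 723 × 1023 mm.
F1: ⌊1023/2⌋ × 723 = 511 × 723 mm
F2: ⌊723/2⌋ × 511 = 361 × 511 mm
F3: ⌊511/2⌋ × 361 = 255 × 361 mm

255 × 361 mm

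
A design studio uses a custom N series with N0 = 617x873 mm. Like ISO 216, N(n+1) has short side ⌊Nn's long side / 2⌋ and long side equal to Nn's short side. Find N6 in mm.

77 × 109 mm

N1: ⌊873/2⌋ × 617 = 436 × 617 mm
N2: ⌊617/2⌋ × 436 = 308 × 436 mm
N3: ⌊436/2⌋ × 308 = 218 × 308 mm
N4: ⌊308/2⌋ × 218 = 154 × 218 mm
N5: ⌊218/2⌋ × 154 = 109 × 154 mm
N6: ⌊154/2⌋ × 109 = 77 × 109 mm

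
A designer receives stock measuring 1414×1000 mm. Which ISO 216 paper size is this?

B0 (1000 × 1414 mm)

Aspect ratio 1414/1000 ≈ 1.414 — close to the ISO √2 ≈ 1.414.
In the B-series (B0 = 1000 × 1414 mm): B0 = 1000 × 1414 mm.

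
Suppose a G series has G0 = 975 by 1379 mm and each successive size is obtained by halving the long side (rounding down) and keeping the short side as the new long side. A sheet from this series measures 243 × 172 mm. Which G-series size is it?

G0: 975 × 1379 mm
G1: 689 × 975 mm
G2: 487 × 689 mm
G3: 344 × 487 mm
G4: 243 × 344 mm
G5: 172 × 243 mm
G6: 121 × 172 mm
→ matches G5.

G5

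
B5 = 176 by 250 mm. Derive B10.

31 × 44 mm

B6: ⌊250/2⌋ × 176 = 125 × 176 mm
B7: ⌊176/2⌋ × 125 = 88 × 125 mm
B8: ⌊125/2⌋ × 88 = 62 × 88 mm
B9: ⌊88/2⌋ × 62 = 44 × 62 mm
B10: ⌊62/2⌋ × 44 = 31 × 44 mm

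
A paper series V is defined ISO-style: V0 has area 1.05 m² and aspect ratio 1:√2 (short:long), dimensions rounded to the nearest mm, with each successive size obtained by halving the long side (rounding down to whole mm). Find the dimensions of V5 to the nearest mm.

152 × 215 mm

Let V0's short side be w mm. w · w√2 = 1.05 m² = 1,050,000 mm², so w ≈ 861.7 mm and w√2 ≈ 1218.6 mm → V0 = 862 × 1219 mm.
V1: ⌊1219/2⌋ × 862 = 609 × 862 mm
V2: ⌊862/2⌋ × 609 = 431 × 609 mm
V3: ⌊609/2⌋ × 431 = 304 × 431 mm
V4: ⌊431/2⌋ × 304 = 215 × 304 mm
V5: ⌊304/2⌋ × 215 = 152 × 215 mm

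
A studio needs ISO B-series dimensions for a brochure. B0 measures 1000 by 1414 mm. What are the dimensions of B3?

353 × 500 mm

B1: ⌊1414/2⌋ × 1000 = 707 × 1000 mm
B2: ⌊1000/2⌋ × 707 = 500 × 707 mm
B3: ⌊707/2⌋ × 500 = 353 × 500 mm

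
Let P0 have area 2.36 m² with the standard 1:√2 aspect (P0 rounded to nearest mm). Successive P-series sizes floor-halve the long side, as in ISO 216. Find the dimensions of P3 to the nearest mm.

456 × 646 mm

Let P0's short side be w mm. w · w√2 = 2.36 m² = 2,360,000 mm², so w ≈ 1291.8 mm and w√2 ≈ 1826.9 mm → P0 = 1292 × 1827 mm.
P1: ⌊1827/2⌋ × 1292 = 913 × 1292 mm
P2: ⌊1292/2⌋ × 913 = 646 × 913 mm
P3: ⌊913/2⌋ × 646 = 456 × 646 mm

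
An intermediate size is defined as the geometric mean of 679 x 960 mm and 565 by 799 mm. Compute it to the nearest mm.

Short side: √(679 · 565) = √383635 ≈ 619.4 → 619 mm
Long side: √(960 · 799) = √767040 ≈ 875.8 → 876 mm

619 × 876 mm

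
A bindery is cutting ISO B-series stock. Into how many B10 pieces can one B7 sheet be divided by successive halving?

8

Each ISO step halves the sheet: 1 × B7 → 2 × B8 → 4 × B9 → 8 × B10
From B7 to B10 is 3 halving steps: 2^3 = 8.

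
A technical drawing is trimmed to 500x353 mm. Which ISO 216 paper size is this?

B3 (353 × 500 mm)

Aspect ratio 500/353 ≈ 1.416 — close to the ISO √2 ≈ 1.414.
In the B-series (B0 = 1000 × 1414 mm): B3 = 353 × 500 mm.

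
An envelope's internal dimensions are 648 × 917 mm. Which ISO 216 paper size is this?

Aspect ratio 917/648 ≈ 1.415 — close to the ISO √2 ≈ 1.414.
In the C-series (envelope sizes, between A and B): C1 = 648 × 917 mm.

C1 (648 × 917 mm)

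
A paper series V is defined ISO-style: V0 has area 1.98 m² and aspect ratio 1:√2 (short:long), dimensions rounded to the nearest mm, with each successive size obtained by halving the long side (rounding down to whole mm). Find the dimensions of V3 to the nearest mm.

Let V0's short side be w mm. w · w√2 = 1.98 m² = 1,980,000 mm², so w ≈ 1183.2 mm and w√2 ≈ 1673.4 mm → V0 = 1183 × 1673 mm.
V1: ⌊1673/2⌋ × 1183 = 836 × 1183 mm
V2: ⌊1183/2⌋ × 836 = 591 × 836 mm
V3: ⌊836/2⌋ × 591 = 418 × 591 mm

418 × 591 mm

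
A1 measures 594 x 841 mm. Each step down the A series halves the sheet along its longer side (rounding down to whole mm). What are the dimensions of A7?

A2: ⌊841/2⌋ × 594 = 420 × 594 mm
A3: ⌊594/2⌋ × 420 = 297 × 420 mm
A4: ⌊420/2⌋ × 297 = 210 × 297 mm
A5: ⌊297/2⌋ × 210 = 148 × 210 mm
A6: ⌊210/2⌋ × 148 = 105 × 148 mm
A7: ⌊148/2⌋ × 105 = 74 × 105 mm

74 × 105 mm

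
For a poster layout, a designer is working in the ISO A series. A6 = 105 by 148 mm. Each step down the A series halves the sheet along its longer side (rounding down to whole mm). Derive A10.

A7: ⌊148/2⌋ × 105 = 74 × 105 mm
A8: ⌊105/2⌋ × 74 = 52 × 74 mm
A9: ⌊74/2⌋ × 52 = 37 × 52 mm
A10: ⌊52/2⌋ × 37 = 26 × 37 mm

26 × 37 mm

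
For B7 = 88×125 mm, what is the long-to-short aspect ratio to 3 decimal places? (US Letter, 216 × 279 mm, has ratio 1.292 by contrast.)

125 / 88 = 1.420
ISO 216 targets √2 ≈ 1.414; the +0.006 deviation is from mm rounding.

1.420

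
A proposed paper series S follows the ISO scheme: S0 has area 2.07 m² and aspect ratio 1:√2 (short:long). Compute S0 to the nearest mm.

Let the short side be w mm. Then w · w√2 = 2.07 m² = 2,070,000 mm².
w² = 2,070,000/√2, so w ≈ 1209.8 mm; long side = w√2 ≈ 1711.0 mm.

1210 × 1711 mm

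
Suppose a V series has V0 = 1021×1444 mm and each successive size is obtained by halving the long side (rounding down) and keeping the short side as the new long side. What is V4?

V1: ⌊1444/2⌋ × 1021 = 722 × 1021 mm
V2: ⌊1021/2⌋ × 722 = 510 × 722 mm
V3: ⌊722/2⌋ × 510 = 361 × 510 mm
V4: ⌊510/2⌋ × 361 = 255 × 361 mm

255 × 361 mm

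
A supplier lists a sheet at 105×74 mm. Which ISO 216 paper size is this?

A7 (74 × 105 mm)

Aspect ratio 105/74 ≈ 1.419 — close to the ISO √2 ≈ 1.414.
In the A-series (A0 area = 1 m²): A7 = 74 × 105 mm.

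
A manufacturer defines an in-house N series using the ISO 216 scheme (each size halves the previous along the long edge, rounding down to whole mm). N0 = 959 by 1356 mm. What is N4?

239 × 339 mm

N1: ⌊1356/2⌋ × 959 = 678 × 959 mm
N2: ⌊959/2⌋ × 678 = 479 × 678 mm
N3: ⌊678/2⌋ × 479 = 339 × 479 mm
N4: ⌊479/2⌋ × 339 = 239 × 339 mm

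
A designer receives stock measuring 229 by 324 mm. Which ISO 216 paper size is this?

Aspect ratio 324/229 ≈ 1.415 — close to the ISO √2 ≈ 1.414.
In the C-series (envelope sizes, between A and B): C4 = 229 × 324 mm.

C4 (229 × 324 mm)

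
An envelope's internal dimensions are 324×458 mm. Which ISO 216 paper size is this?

Aspect ratio 458/324 ≈ 1.414 — close to the ISO √2 ≈ 1.414.
In the C-series (envelope sizes, between A and B): C3 = 324 × 458 mm.

C3 (324 × 458 mm)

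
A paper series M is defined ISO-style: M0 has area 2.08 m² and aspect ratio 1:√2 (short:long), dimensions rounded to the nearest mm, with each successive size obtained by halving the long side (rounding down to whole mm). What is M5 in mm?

214 × 303 mm

Let M0's short side be w mm. w · w√2 = 2.08 m² = 2,080,000 mm², so w ≈ 1212.8 mm and w√2 ≈ 1715.1 mm → M0 = 1213 × 1715 mm.
M1: ⌊1715/2⌋ × 1213 = 857 × 1213 mm
M2: ⌊1213/2⌋ × 857 = 606 × 857 mm
M3: ⌊857/2⌋ × 606 = 428 × 606 mm
M4: ⌊606/2⌋ × 428 = 303 × 428 mm
M5: ⌊428/2⌋ × 303 = 214 × 303 mm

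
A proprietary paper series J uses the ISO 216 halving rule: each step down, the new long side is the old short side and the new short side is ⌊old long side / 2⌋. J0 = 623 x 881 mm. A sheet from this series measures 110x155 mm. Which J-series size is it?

J0: 623 × 881 mm
J1: 440 × 623 mm
J2: 311 × 440 mm
J3: 220 × 311 mm
J4: 155 × 220 mm
J5: 110 × 155 mm
J6: 77 × 110 mm
→ matches J5.

J5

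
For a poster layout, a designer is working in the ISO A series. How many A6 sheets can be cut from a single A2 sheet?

16

A2 = 420 × 594 mm; A6 = 105 × 148 mm.
Each halving step doubles the count; 4 steps from A2 to A6.
2^4 = 16.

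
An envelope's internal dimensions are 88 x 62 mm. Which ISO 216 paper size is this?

Aspect ratio 88/62 ≈ 1.419 — close to the ISO √2 ≈ 1.414.
In the B-series (B0 = 1000 × 1414 mm): B8 = 62 × 88 mm.

B8 (62 × 88 mm)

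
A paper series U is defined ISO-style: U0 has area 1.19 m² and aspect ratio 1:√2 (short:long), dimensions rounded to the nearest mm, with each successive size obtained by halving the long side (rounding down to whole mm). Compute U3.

324 × 458 mm

Let U0's short side be w mm. w · w√2 = 1.19 m² = 1,190,000 mm², so w ≈ 917.3 mm and w√2 ≈ 1297.3 mm → U0 = 917 × 1297 mm.
U1: ⌊1297/2⌋ × 917 = 648 × 917 mm
U2: ⌊917/2⌋ × 648 = 458 × 648 mm
U3: ⌊648/2⌋ × 458 = 324 × 458 mm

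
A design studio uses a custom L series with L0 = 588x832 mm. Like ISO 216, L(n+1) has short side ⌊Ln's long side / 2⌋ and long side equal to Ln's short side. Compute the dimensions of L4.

147 × 208 mm

L1: ⌊832/2⌋ × 588 = 416 × 588 mm
L2: ⌊588/2⌋ × 416 = 294 × 416 mm
L3: ⌊416/2⌋ × 294 = 208 × 294 mm
L4: ⌊294/2⌋ × 208 = 147 × 208 mm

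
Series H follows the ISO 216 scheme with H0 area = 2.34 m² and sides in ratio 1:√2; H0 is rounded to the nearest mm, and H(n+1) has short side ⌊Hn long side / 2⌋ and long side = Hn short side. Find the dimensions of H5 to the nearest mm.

Let H0's short side be w mm. w · w√2 = 2.34 m² = 2,340,000 mm², so w ≈ 1286.3 mm and w√2 ≈ 1819.1 mm → H0 = 1286 × 1819 mm.
H1: ⌊1819/2⌋ × 1286 = 909 × 1286 mm
H2: ⌊1286/2⌋ × 909 = 643 × 909 mm
H3: ⌊909/2⌋ × 643 = 454 × 643 mm
H4: ⌊643/2⌋ × 454 = 321 × 454 mm
H5: ⌊454/2⌋ × 321 = 227 × 321 mm

227 × 321 mm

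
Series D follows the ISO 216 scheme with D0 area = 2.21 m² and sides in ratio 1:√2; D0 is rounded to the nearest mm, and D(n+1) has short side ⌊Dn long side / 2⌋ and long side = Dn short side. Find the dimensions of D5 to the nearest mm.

221 × 312 mm

Let D0's short side be w mm. w · w√2 = 2.21 m² = 2,210,000 mm², so w ≈ 1250.1 mm and w√2 ≈ 1767.9 mm → D0 = 1250 × 1768 mm.
D1: ⌊1768/2⌋ × 1250 = 884 × 1250 mm
D2: ⌊1250/2⌋ × 884 = 625 × 884 mm
D3: ⌊884/2⌋ × 625 = 442 × 625 mm
D4: ⌊625/2⌋ × 442 = 312 × 442 mm
D5: ⌊442/2⌋ × 312 = 221 × 312 mm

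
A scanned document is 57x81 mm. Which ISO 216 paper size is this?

C8 (57 × 81 mm)

Aspect ratio 81/57 ≈ 1.421 — close to the ISO √2 ≈ 1.414.
In the C-series (envelope sizes, between A and B): C8 = 57 × 81 mm.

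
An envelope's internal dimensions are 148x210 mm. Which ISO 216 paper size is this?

Aspect ratio 210/148 ≈ 1.419 — close to the ISO √2 ≈ 1.414.
In the A-series (A0 area = 1 m²): A5 = 148 × 210 mm.

A5 (148 × 210 mm)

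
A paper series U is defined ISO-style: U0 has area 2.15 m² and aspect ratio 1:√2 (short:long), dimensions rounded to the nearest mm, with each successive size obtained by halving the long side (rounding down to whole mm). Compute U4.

308 × 436 mm

Let U0's short side be w mm. w · w√2 = 2.15 m² = 2,150,000 mm², so w ≈ 1233.0 mm and w√2 ≈ 1743.7 mm → U0 = 1233 × 1744 mm.
U1: ⌊1744/2⌋ × 1233 = 872 × 1233 mm
U2: ⌊1233/2⌋ × 872 = 616 × 872 mm
U3: ⌊872/2⌋ × 616 = 436 × 616 mm
U4: ⌊616/2⌋ × 436 = 308 × 436 mm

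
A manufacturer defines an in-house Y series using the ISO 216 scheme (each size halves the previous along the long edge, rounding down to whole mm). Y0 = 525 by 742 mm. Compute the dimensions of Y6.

65 × 92 mm

Y1 = 371 × 525 mm (from Y0 by 1 halving).
Y2: ⌊525/2⌋ × 371 = 262 × 371 mm
Y3: ⌊371/2⌋ × 262 = 185 × 262 mm
Y4: ⌊262/2⌋ × 185 = 131 × 185 mm
Y5: ⌊185/2⌋ × 131 = 92 × 131 mm
Y6: ⌊131/2⌋ × 92 = 65 × 92 mm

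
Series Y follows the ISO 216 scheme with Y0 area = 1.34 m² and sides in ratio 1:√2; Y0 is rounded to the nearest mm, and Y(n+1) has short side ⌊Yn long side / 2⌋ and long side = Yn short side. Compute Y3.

Let Y0's short side be w mm. w · w√2 = 1.34 m² = 1,340,000 mm², so w ≈ 973.4 mm and w√2 ≈ 1376.6 mm → Y0 = 973 × 1377 mm.
Y1: ⌊1377/2⌋ × 973 = 688 × 973 mm
Y2: ⌊973/2⌋ × 688 = 486 × 688 mm
Y3: ⌊688/2⌋ × 486 = 344 × 486 mm

344 × 486 mm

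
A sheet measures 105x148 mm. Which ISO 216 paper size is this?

Aspect ratio 148/105 ≈ 1.410 — close to the ISO √2 ≈ 1.414.
In the A-series (A0 area = 1 m²): A6 = 105 × 148 mm.

A6 (105 × 148 mm)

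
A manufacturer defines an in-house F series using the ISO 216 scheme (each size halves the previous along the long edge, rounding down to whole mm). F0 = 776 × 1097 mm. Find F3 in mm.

274 × 388 mm

F1: ⌊1097/2⌋ × 776 = 548 × 776 mm
F2: ⌊776/2⌋ × 548 = 388 × 548 mm
F3: ⌊548/2⌋ × 388 = 274 × 388 mm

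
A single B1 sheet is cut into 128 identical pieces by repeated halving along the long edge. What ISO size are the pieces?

B8

128 = 2^7, so 7 halving steps.
B1 → B2 → … → B8 after 7 steps.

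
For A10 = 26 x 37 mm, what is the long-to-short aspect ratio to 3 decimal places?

37 / 26 = 1.423
ISO 216 targets √2 ≈ 1.414; the +0.009 deviation is from mm rounding.

1.423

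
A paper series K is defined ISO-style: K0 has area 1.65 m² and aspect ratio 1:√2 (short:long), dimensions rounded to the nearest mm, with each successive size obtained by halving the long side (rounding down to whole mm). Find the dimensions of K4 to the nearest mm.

270 × 382 mm

Let K0's short side be w mm. w · w√2 = 1.65 m² = 1,650,000 mm², so w ≈ 1080.2 mm and w√2 ≈ 1527.6 mm → K0 = 1080 × 1528 mm.
K1: ⌊1528/2⌋ × 1080 = 764 × 1080 mm
K2: ⌊1080/2⌋ × 764 = 540 × 764 mm
K3: ⌊764/2⌋ × 540 = 382 × 540 mm
K4: ⌊540/2⌋ × 382 = 270 × 382 mm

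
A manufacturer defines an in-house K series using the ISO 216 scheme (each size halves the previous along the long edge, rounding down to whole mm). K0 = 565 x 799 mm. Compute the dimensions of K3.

199 × 282 mm

K1: ⌊799/2⌋ × 565 = 399 × 565 mm
K2: ⌊565/2⌋ × 399 = 282 × 399 mm
K3: ⌊399/2⌋ × 282 = 199 × 282 mm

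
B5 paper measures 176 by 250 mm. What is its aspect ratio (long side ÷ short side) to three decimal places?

1.420

250 / 176 = 1.420
ISO 216 targets √2 ≈ 1.414; the +0.006 deviation is from mm rounding.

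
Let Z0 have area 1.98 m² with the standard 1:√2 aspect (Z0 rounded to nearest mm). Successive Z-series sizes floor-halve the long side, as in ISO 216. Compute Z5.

209 × 295 mm

Let Z0's short side be w mm. w · w√2 = 1.98 m² = 1,980,000 mm², so w ≈ 1183.2 mm and w√2 ≈ 1673.4 mm → Z0 = 1183 × 1673 mm.
Z1: ⌊1673/2⌋ × 1183 = 836 × 1183 mm
Z2: ⌊1183/2⌋ × 836 = 591 × 836 mm
Z3: ⌊836/2⌋ × 591 = 418 × 591 mm
Z4: ⌊591/2⌋ × 418 = 295 × 418 mm
Z5: ⌊418/2⌋ × 295 = 209 × 295 mm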